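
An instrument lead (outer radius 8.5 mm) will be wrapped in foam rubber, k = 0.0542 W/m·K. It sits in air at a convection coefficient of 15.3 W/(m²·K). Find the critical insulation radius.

For a cylinder r_cr = k/h = 0.0542/15.3
r_cr = 3.54 mm; since the bare radius (8.5 mm) is above r_cr, any added insulation will reduce heat loss.

r_cr ≈ 3.54 mm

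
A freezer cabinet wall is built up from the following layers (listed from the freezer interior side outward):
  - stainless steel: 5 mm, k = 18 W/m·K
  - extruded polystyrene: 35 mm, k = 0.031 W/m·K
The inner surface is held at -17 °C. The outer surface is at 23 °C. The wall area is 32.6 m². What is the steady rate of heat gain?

Q ≈ 1150 W

Model the wall as resistances in series:
R_stainless steel = L/(kA) = 0.005/(18×32.6) = 8.521×10^-6 K/W
R_extruded polystyrene = L/(kA) = 0.035/(0.031×32.6) = 0.03463 K/W
R_total = 0.03464 K/W
Q = ΔT / R_total = 40 / 0.03464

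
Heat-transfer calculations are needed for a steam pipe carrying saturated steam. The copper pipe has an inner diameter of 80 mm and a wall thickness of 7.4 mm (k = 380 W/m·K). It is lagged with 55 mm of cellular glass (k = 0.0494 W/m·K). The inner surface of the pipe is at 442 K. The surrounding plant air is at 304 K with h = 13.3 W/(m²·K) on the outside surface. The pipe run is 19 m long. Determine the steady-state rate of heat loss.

Q ≈ 1010 W

Cylindrical conduction, so R = ln(r₂/r₁)/(2πkL) per layer, in series:
R_copper pipe wall = ln(47.4/40)/(2π×380×19) = 3.742×10^-6 K/W
R_cellular glass = ln(102.4/47.4)/(2π×0.0494×19) = 0.1306 K/W
R_outer film = 1/(h_o·2πr_oL) = 1/(13.3×2π×0.1024×19) = 0.006151 K/W
R_total = 0.1368 K/W
Q = ΔT/R_total = 138/0.1368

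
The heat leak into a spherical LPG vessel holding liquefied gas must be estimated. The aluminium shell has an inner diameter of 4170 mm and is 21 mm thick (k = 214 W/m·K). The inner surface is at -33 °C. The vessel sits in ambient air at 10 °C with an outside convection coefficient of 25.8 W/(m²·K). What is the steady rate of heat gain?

Q ≈ 61700 W

Spherical conduction: R = (1/r_in − 1/r_out)/(4πk) per layer; series-sum.
R_aluminium shell = (1/2.085 − 1/2.106)/(4π×214) = 1.778×10^-6 K/W
R_outer film = 1/(h·4πr_o²) = 1/(25.8×4π×2.106²) = 6.954×10^-4 K/W
R_total = 6.972×10^-4 K/W
Q = ΔT/R_total = 43/6.972×10^-4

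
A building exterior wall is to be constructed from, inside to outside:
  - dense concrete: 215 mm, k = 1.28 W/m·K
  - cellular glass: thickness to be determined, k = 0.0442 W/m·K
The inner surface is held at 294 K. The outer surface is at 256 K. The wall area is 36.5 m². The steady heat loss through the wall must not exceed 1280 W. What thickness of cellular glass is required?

Using the resistance-network approach (series):
R_dense concrete = L/(kA) = 0.215/(1.28×36.5) = 0.004602 K/W
Sum of the known resistances R_other = 0.004602 K/W
Required total resistance R_tot = ΔT/Q_allow = 38/1280 = 0.02969 K/W
R_cellular glass = R_tot − R_other = 0.02509 K/W
L = R·k·A = 0.02509×0.0442×36.5

L ≈ 40.5 mm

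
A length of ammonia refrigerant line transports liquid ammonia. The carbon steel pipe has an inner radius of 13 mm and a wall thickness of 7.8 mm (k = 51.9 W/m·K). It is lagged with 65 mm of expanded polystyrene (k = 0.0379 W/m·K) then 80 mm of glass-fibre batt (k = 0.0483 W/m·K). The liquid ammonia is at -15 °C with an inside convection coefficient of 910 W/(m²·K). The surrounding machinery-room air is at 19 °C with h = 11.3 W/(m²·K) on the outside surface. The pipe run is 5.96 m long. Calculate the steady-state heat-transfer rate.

Q ≈ 24.6 W

Per-layer cylindrical resistances, series-summed:
R_inner film = 1/(h_i·2πr₁L) = 1/(910×2π×0.013×5.96) = 0.002257 K/W
R_carbon steel pipe wall = ln(20.8/13)/(2π×51.9×5.96) = 2.418×10^-4 K/W
R_expanded polystyrene = ln(85.8/20.8)/(2π×0.0379×5.96) = 0.9984 K/W
R_glass-fibre batt = ln(165.8/85.8)/(2π×0.0483×5.96) = 0.3642 K/W
R_outer film = 1/(h_o·2πr_oL) = 1/(11.3×2π×0.1658×5.96) = 0.01425 K/W
R_total = 1.379 K/W
Q = ΔT/R_total = 34/1.379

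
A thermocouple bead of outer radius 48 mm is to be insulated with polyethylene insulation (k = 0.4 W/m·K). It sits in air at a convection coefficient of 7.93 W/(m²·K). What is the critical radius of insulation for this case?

r_cr ≈ 101 mm

For a sphere r_cr = 2k/h = 2×0.4/7.93
r_cr = 101 mm; since the bare radius (48 mm) is below r_cr, adding a thin layer of insulation will *increase* heat loss.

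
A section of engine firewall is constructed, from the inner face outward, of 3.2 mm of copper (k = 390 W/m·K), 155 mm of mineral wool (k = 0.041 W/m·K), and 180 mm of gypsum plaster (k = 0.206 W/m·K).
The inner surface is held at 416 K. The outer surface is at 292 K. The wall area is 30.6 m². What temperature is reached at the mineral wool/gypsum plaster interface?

T ≈ 315 K

Model the wall as resistances in series:
R_copper = L/(kA) = 0.0032/(390×30.6) = 2.681×10^-7 K/W
R_mineral wool = L/(kA) = 0.155/(0.041×30.6) = 0.1235 K/W
R_gypsum plaster = L/(kA) = 0.18/(0.206×30.6) = 0.02856 K/W
R_total = 0.1521 K/W;  Q = ΔT/R_total = 124/0.1521 = 815.2 W
T_interface = T_inner − Q·ΣR(inner→interface) = 416 − 815×0.1235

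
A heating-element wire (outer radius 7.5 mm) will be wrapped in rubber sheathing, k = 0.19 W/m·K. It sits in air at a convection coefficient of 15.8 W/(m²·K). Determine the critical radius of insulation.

For a cylinder r_cr = k/h = 0.19/15.8
r_cr = 12 mm; since the bare radius (7.5 mm) is below r_cr, adding a thin layer of insulation will *increase* heat loss.

r_cr ≈ 12 mm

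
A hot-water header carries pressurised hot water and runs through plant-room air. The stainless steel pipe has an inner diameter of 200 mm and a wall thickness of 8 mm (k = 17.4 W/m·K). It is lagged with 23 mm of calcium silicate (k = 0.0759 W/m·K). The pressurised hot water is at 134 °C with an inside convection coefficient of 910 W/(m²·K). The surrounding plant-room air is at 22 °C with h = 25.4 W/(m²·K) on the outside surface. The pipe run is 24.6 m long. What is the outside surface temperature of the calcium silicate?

Treating each annulus and film as a series resistance:
R_inner film = 1/(h_i·2πr₁L) = 1/(910×2π×0.1×24.6) = 7.11×10^-5 K/W
R_stainless steel pipe wall = ln(108/100)/(2π×17.4×24.6) = 2.862×10^-5 K/W
R_calcium silicate = ln(131/108)/(2π×0.0759×24.6) = 0.01646 K/W
R_outer film = 1/(h_o·2πr_oL) = 1/(25.4×2π×0.131×24.6) = 0.001944 K/W
R_total = 0.0185 K/W
Q = ΔT/R_total = 112/0.0185
Q = 6050 W
T_interface = T_inner − Q·ΣR(inner→interface) = 134 − 6050×0.01656

T ≈ 33.8 °C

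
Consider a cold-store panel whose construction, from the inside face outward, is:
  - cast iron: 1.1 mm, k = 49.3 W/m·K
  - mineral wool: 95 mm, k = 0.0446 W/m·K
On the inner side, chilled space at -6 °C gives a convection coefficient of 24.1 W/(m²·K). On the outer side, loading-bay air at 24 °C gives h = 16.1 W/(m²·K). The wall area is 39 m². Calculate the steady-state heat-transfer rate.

Q ≈ 524 W

Using the resistance-network approach (series):
R_inner film = 1/(h_i·A) = 1/(24.1×39) = 0.001064 K/W
R_cast iron = L/(kA) = 0.0011/(49.3×39) = 5.721×10^-7 K/W
R_mineral wool = L/(kA) = 0.095/(0.0446×39) = 0.05462 K/W
R_outer film = 1/(h_o·A) = 1/(16.1×39) = 0.001593 K/W
R_total = 0.05727 K/W
Q = ΔT / R_total = 30 / 0.05727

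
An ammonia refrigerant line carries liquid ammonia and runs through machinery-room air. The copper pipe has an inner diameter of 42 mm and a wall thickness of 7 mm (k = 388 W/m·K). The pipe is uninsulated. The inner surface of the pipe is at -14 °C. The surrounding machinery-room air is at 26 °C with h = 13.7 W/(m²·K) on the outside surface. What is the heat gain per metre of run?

q′ ≈ 96.4 W/m

Radial resistances (cylindrical: R_cond = ln(r_o/r_i)/(2πkL), R_conv = 1/(h·2πrL)):
R_copper pipe wall = ln(28/21)/(2π×388×1) = 1.18×10^-4 K/W
R_outer film = 1/(h_o·2πr_oL) = 1/(13.7×2π×0.028×1) = 0.4149 K/W
R_total = 0.415 K/W
Q = ΔT/R_total = 40/0.415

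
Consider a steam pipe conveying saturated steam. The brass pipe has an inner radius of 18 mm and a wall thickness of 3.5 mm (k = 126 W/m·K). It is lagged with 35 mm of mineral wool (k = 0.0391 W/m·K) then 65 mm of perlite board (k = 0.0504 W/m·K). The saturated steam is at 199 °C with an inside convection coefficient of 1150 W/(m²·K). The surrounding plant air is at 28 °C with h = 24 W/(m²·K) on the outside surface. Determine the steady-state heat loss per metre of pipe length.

q′ ≈ 26.7 W/m

Radial resistances (cylindrical: R_cond = ln(r_o/r_i)/(2πkL), R_conv = 1/(h·2πrL)):
R_inner film = 1/(h_i·2πr₁L) = 1/(1150×2π×0.018×1) = 0.007689 K/W
R_brass pipe wall = ln(21.5/18)/(2π×126×1) = 2.244×10^-4 K/W
R_mineral wool = ln(56.5/21.5)/(2π×0.0391×1) = 3.933 K/W
R_perlite board = ln(121.5/56.5)/(2π×0.0504×1) = 2.418 K/W
R_outer film = 1/(h_o·2πr_oL) = 1/(24×2π×0.1215×1) = 0.05458 K/W
R_total = 6.413 K/W
Q = ΔT/R_total = 171/6.413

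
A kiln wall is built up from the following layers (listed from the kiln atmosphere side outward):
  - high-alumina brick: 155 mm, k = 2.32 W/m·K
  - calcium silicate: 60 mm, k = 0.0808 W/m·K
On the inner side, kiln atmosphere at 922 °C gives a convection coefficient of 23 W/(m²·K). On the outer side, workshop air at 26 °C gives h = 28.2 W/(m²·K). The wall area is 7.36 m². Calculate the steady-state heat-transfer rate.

Treating each layer as a thermal resistance in series:
R_inner film = 1/(h_i·A) = 1/(23×7.36) = 0.005907 K/W
R_high-alumina brick = L/(kA) = 0.155/(2.32×7.36) = 0.009077 K/W
R_calcium silicate = L/(kA) = 0.06/(0.0808×7.36) = 0.1009 K/W
R_outer film = 1/(h_o·A) = 1/(28.2×7.36) = 0.004818 K/W
R_total = 0.1207 K/W
Q = ΔT / R_total = 896 / 0.1207

Q ≈ 7420 W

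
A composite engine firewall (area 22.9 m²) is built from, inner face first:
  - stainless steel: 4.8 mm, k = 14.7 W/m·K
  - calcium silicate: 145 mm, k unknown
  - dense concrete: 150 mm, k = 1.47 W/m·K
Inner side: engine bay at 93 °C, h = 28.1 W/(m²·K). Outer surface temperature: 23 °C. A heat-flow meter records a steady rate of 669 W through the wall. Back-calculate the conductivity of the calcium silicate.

k ≈ 0.0642 W/(m·K)

Model the wall as resistances in series:
R_inner film = 1/(h_i·A) = 1/(28.1×22.9) = 0.001554 K/W
R_stainless steel = L/(kA) = 0.0048/(14.7×22.9) = 1.426×10^-5 K/W
R_dense concrete = L/(kA) = 0.15/(1.47×22.9) = 0.004456 K/W
Sum of known resistances R_other = 0.006024 K/W
Total R = ΔT/Q = 70/669 = 0.1046 K/W
R_calcium silicate = R_total − R_other = 0.09861 K/W
k = L/(R·A) = 0.145/(0.09861×22.9)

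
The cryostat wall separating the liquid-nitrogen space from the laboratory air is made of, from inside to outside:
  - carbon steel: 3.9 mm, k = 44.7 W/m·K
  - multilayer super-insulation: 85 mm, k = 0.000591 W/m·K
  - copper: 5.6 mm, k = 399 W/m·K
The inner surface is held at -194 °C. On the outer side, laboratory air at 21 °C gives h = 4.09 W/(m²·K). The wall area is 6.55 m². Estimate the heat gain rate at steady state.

Using the resistance-network approach (series):
R_carbon steel = L/(kA) = 0.0039/(44.7×6.55) = 1.332×10^-5 K/W
R_multilayer super-insulation = L/(kA) = 0.085/(0.000591×6.55) = 21.96 K/W
R_copper = L/(kA) = 0.0056/(399×6.55) = 2.143×10^-6 K/W
R_outer film = 1/(h_o·A) = 1/(4.09×6.55) = 0.03733 K/W
R_total = 22 K/W
Q = ΔT / R_total = 215 / 22

Q ≈ 9.77 W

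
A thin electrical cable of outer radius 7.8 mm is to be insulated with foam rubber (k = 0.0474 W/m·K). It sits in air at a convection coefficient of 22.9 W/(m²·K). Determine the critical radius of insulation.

For a cylinder r_cr = k/h = 0.0474/22.9
r_cr = 2.07 mm; since the bare radius (7.8 mm) is above r_cr, any added insulation will reduce heat loss.

r_cr ≈ 2.07 mm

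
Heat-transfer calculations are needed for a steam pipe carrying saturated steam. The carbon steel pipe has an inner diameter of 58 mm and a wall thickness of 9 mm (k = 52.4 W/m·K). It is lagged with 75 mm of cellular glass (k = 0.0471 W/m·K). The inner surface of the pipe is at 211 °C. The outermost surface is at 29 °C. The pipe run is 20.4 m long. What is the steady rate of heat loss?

Radial resistances (cylindrical: R_cond = ln(r_o/r_i)/(2πkL), R_conv = 1/(h·2πrL)):
R_carbon steel pipe wall = ln(38/29)/(2π×52.4×20.4) = 4.024×10^-5 K/W
R_cellular glass = ln(113/38)/(2π×0.0471×20.4) = 0.1805 K/W
R_total = 0.1806 K/W
Q = ΔT/R_total = 182/0.1806

Q ≈ 1010 W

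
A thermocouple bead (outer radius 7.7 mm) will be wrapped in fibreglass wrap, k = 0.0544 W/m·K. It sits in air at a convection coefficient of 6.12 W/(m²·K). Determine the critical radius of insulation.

For a sphere r_cr = 2k/h = 2×0.0544/6.12
r_cr = 17.8 mm; since the bare radius (7.7 mm) is below r_cr, adding a thin layer of insulation will *increase* heat loss.

r_cr ≈ 17.8 mm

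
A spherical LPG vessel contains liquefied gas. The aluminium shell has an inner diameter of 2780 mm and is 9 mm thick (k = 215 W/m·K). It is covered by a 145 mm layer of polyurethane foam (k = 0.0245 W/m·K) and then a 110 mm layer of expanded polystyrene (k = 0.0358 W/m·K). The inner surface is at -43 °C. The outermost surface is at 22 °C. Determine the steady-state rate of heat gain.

Q ≈ 207 W

Spherical conduction: R = (1/r_in − 1/r_out)/(4πk) per layer; series-sum.
R_aluminium shell = (1/1.39 − 1/1.399)/(4π×215) = 1.713×10^-6 K/W
R_polyurethane foam = (1/1.399 − 1/1.544)/(4π×0.0245) = 0.218 K/W
R_expanded polystyrene = (1/1.544 − 1/1.654)/(4π×0.0358) = 0.09575 K/W
R_total = 0.3138 K/W
Q = ΔT/R_total = 65/0.3138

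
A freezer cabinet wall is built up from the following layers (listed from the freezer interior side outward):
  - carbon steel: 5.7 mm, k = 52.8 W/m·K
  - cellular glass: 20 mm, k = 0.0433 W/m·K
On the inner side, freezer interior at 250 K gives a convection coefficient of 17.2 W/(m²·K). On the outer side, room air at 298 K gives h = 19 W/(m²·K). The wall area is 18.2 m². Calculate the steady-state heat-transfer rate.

Q ≈ 1530 W

Treating each layer as a thermal resistance in series:
R_inner film = 1/(h_i·A) = 1/(17.2×18.2) = 0.003194 K/W
R_carbon steel = L/(kA) = 0.0057/(52.8×18.2) = 5.932×10^-6 K/W
R_cellular glass = L/(kA) = 0.02/(0.0433×18.2) = 0.02538 K/W
R_outer film = 1/(h_o·A) = 1/(19×18.2) = 0.002892 K/W
R_total = 0.03147 K/W
Q = ΔT / R_total = 48 / 0.03147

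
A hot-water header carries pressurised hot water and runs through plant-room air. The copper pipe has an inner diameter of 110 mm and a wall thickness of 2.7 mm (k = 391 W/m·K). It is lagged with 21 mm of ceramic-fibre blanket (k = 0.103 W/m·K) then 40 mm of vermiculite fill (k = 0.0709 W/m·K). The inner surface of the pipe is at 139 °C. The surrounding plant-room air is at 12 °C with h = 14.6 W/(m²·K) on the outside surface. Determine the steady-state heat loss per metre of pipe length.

q′ ≈ 85 W/m

Radial resistances (cylindrical: R_cond = ln(r_o/r_i)/(2πkL), R_conv = 1/(h·2πrL)):
R_copper pipe wall = ln(57.7/55)/(2π×391×1) = 1.951×10^-5 K/W
R_ceramic-fibre blanket = ln(78.7/57.7)/(2π×0.103×1) = 0.4796 K/W
R_vermiculite fill = ln(118.7/78.7)/(2π×0.0709×1) = 0.9225 K/W
R_outer film = 1/(h_o·2πr_oL) = 1/(14.6×2π×0.1187×1) = 0.09184 K/W
R_total = 1.494 K/W
Q = ΔT/R_total = 127/1.494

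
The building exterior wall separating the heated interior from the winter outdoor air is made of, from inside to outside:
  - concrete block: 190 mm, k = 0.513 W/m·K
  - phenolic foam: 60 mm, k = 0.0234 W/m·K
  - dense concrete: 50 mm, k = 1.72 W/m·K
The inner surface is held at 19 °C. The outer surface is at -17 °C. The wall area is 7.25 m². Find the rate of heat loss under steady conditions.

Q ≈ 88.1 W

Model the wall as resistances in series:
R_concrete block = L/(kA) = 0.19/(0.513×7.25) = 0.05109 K/W
R_phenolic foam = L/(kA) = 0.06/(0.0234×7.25) = 0.3537 K/W
R_dense concrete = L/(kA) = 0.05/(1.72×7.25) = 0.00401 K/W
R_total = 0.4088 K/W
Q = ΔT / R_total = 36 / 0.4088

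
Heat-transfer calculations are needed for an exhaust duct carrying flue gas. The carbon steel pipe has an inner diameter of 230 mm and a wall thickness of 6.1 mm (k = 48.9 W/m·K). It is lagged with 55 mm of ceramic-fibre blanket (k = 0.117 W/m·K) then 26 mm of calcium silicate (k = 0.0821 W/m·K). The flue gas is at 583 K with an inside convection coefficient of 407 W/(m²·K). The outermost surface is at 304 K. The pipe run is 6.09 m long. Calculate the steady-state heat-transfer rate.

Q ≈ 2180 W

Cylindrical conduction, so R = ln(r₂/r₁)/(2πkL) per layer, in series:
R_inner film = 1/(h_i·2πr₁L) = 1/(407×2π×0.115×6.09) = 5.584×10^-4 K/W
R_carbon steel pipe wall = ln(121.1/115)/(2π×48.9×6.09) = 2.762×10^-5 K/W
R_ceramic-fibre blanket = ln(176.1/121.1)/(2π×0.117×6.09) = 0.08364 K/W
R_calcium silicate = ln(202.1/176.1)/(2π×0.0821×6.09) = 0.04384 K/W
R_total = 0.1281 K/W
Q = ΔT/R_total = 279/0.1281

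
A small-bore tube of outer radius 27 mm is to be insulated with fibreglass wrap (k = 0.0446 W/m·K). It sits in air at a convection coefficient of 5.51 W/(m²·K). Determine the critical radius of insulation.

For a cylinder r_cr = k/h = 0.0446/5.51
r_cr = 8.09 mm; since the bare radius (27 mm) is above r_cr, any added insulation will reduce heat loss.

r_cr ≈ 8.09 mm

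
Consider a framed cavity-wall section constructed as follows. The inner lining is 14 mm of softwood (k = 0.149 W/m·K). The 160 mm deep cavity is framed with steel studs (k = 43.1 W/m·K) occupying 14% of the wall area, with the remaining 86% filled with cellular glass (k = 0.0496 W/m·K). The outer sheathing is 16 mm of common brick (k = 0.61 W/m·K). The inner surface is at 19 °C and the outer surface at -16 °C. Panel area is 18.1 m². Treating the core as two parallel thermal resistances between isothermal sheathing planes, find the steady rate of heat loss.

Sheathing layers in series; stud and cavity paths in parallel between them.
R_inner = 0.014/(0.149×18.1) = 0.005191 K/W
R_stud  = 0.16/(43.1×0.14×18.1) = 0.001465 K/W
R_cav   = 0.16/(0.0496×0.86×18.1) = 0.2072 K/W
1/R_core = 1/R_stud + 1/R_cav → R_core = 0.001455 K/W
R_outer = 0.016/(0.61×18.1) = 0.001449 K/W
R_total = 0.008095 K/W
Q = ΔT/R_total = 35/0.008095

Q ≈ 4320 W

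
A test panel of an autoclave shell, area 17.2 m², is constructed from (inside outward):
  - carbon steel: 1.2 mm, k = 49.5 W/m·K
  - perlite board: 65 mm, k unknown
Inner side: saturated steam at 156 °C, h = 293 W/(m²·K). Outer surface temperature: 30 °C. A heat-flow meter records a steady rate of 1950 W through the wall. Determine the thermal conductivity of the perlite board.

Treating each layer as a thermal resistance in series:
R_inner film = 1/(h_i·A) = 1/(293×17.2) = 1.984×10^-4 K/W
R_carbon steel = L/(kA) = 0.0012/(49.5×17.2) = 1.409×10^-6 K/W
Sum of known resistances R_other = 1.998×10^-4 K/W
Total R = ΔT/Q = 126/1950 = 0.06462 K/W
R_perlite board = R_total − R_other = 0.06442 K/W
k = L/(R·A) = 0.065/(0.06442×17.2)

k ≈ 0.0587 W/(m·K)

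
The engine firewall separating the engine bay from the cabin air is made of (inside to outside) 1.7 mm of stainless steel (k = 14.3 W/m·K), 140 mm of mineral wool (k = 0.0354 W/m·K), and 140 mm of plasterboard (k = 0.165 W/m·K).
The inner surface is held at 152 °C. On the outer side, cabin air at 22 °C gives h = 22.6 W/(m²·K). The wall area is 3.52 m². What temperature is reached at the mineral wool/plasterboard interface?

T ≈ 45.9 °C

Using the resistance-network approach (series):
R_stainless steel = L/(kA) = 0.0017/(14.3×3.52) = 3.377×10^-5 K/W
R_mineral wool = L/(kA) = 0.14/(0.0354×3.52) = 1.124 K/W
R_plasterboard = L/(kA) = 0.14/(0.165×3.52) = 0.241 K/W
R_outer film = 1/(h_o·A) = 1/(22.6×3.52) = 0.01257 K/W
R_total = 1.377 K/W;  Q = ΔT/R_total = 130/1.377 = 94.4 W
T_interface = T_inner − Q·ΣR(inner→interface) = 152 − 94.4×1.124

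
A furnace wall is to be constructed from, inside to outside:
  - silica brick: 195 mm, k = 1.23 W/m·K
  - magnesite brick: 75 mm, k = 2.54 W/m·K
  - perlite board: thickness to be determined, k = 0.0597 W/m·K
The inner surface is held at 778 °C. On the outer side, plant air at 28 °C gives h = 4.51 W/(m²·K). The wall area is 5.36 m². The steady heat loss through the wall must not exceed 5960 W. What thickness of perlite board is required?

Treating each layer as a thermal resistance in series:
R_silica brick = L/(kA) = 0.195/(1.23×5.36) = 0.02958 K/W
R_magnesite brick = L/(kA) = 0.075/(2.54×5.36) = 0.005509 K/W
R_outer film = 1/(h_o·A) = 1/(4.51×5.36) = 0.04137 K/W
Sum of the known resistances R_other = 0.07645 K/W
Required total resistance R_tot = ΔT/Q_allow = 750/5960 = 0.1258 K/W
R_perlite board = R_tot − R_other = 0.04938 K/W
L = R·k·A = 0.04938×0.0597×5.36

L ≈ 15.8 mm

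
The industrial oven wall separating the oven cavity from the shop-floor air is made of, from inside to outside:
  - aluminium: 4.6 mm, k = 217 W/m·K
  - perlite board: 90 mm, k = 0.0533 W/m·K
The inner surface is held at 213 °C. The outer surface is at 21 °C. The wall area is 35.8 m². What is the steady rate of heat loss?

Q ≈ 4070 W

Using the resistance-network approach (series):
R_aluminium = L/(kA) = 0.0046/(217×35.8) = 5.921×10^-7 K/W
R_perlite board = L/(kA) = 0.09/(0.0533×35.8) = 0.04717 K/W
R_total = 0.04717 K/W
Q = ΔT / R_total = 192 / 0.04717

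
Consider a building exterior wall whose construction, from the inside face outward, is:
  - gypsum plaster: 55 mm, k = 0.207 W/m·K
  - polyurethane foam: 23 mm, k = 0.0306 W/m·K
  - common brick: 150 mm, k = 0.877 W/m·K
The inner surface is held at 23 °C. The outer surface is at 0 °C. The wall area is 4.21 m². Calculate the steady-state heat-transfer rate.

Using the resistance-network approach (series):
R_gypsum plaster = L/(kA) = 0.055/(0.207×4.21) = 0.06311 K/W
R_polyurethane foam = L/(kA) = 0.023/(0.0306×4.21) = 0.1785 K/W
R_common brick = L/(kA) = 0.15/(0.877×4.21) = 0.04063 K/W
R_total = 0.2823 K/W
Q = ΔT / R_total = 23 / 0.2823

Q ≈ 81.5 W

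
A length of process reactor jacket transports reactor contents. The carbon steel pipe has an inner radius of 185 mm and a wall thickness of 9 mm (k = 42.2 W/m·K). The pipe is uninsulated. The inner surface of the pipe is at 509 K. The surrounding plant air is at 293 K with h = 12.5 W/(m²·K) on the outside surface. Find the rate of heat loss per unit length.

For a radial system each layer contributes R = ln(r_out/r_in)/(2πkL); films add R = 1/(hA).
R_carbon steel pipe wall = ln(194/185)/(2π×42.2×1) = 1.792×10^-4 K/W
R_outer film = 1/(h_o·2πr_oL) = 1/(12.5×2π×0.194×1) = 0.06563 K/W
R_total = 0.06581 K/W
Q = ΔT/R_total = 216/0.06581

q′ ≈ 3280 W/m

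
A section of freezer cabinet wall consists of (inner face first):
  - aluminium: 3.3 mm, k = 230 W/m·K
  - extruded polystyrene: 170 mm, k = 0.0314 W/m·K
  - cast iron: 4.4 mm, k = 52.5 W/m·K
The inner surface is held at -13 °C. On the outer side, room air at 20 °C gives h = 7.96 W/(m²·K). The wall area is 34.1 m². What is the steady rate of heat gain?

Q ≈ 203 W

Treating each layer as a thermal resistance in series:
R_aluminium = L/(kA) = 0.0033/(230×34.1) = 4.208×10^-7 K/W
R_extruded polystyrene = L/(kA) = 0.17/(0.0314×34.1) = 0.1588 K/W
R_cast iron = L/(kA) = 0.0044/(52.5×34.1) = 2.458×10^-6 K/W
R_outer film = 1/(h_o·A) = 1/(7.96×34.1) = 0.003684 K/W
R_total = 0.1625 K/W
Q = ΔT / R_total = 33 / 0.1625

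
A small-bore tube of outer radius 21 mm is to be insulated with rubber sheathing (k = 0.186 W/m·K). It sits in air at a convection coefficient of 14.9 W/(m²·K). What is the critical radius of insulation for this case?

r_cr ≈ 12.5 mm

For a cylinder r_cr = k/h = 0.186/14.9
r_cr = 12.5 mm; since the bare radius (21 mm) is above r_cr, any added insulation will reduce heat loss.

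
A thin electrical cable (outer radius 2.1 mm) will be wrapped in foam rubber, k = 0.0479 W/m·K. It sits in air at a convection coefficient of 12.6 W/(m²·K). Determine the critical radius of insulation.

For a cylinder r_cr = k/h = 0.0479/12.6
r_cr = 3.8 mm; since the bare radius (2.1 mm) is below r_cr, adding a thin layer of insulation will *increase* heat loss.

r_cr ≈ 3.8 mm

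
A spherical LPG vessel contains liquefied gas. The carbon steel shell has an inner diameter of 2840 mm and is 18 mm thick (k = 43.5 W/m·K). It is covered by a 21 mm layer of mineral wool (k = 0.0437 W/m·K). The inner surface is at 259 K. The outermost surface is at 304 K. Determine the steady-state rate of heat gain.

Q ≈ 2470 W

Radial (spherical) resistances in series:
R_carbon steel shell = (1/1.42 − 1/1.438)/(4π×43.5) = 1.613×10^-5 K/W
R_mineral wool = (1/1.438 − 1/1.459)/(4π×0.0437) = 0.01823 K/W
R_total = 0.01824 K/W
Q = ΔT/R_total = 45/0.01824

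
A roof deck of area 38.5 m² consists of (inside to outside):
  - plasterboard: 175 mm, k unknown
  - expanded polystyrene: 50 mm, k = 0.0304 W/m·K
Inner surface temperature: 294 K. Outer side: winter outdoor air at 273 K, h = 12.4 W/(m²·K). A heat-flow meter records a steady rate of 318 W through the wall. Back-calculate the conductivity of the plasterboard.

Thermal resistances in series:
R_expanded polystyrene = L/(kA) = 0.05/(0.0304×38.5) = 0.04272 K/W
R_outer film = 1/(h_o·A) = 1/(12.4×38.5) = 0.002095 K/W
Sum of known resistances R_other = 0.04482 K/W
Total R = ΔT/Q = 21/318 = 0.06604 K/W
R_plasterboard = R_total − R_other = 0.02122 K/W
k = L/(R·A) = 0.175/(0.02122×38.5)

k ≈ 0.214 W/(m·K)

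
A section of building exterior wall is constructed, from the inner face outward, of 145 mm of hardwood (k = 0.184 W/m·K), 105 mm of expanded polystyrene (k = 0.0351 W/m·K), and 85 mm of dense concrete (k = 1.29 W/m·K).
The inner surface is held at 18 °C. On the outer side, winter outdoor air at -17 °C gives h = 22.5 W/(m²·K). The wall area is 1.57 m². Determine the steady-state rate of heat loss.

Model the wall as resistances in series:
R_hardwood = L/(kA) = 0.145/(0.184×1.57) = 0.5019 K/W
R_expanded polystyrene = L/(kA) = 0.105/(0.0351×1.57) = 1.905 K/W
R_dense concrete = L/(kA) = 0.085/(1.29×1.57) = 0.04197 K/W
R_outer film = 1/(h_o·A) = 1/(22.5×1.57) = 0.02831 K/W
R_total = 2.478 K/W
Q = ΔT / R_total = 35 / 2.478

Q ≈ 14.1 W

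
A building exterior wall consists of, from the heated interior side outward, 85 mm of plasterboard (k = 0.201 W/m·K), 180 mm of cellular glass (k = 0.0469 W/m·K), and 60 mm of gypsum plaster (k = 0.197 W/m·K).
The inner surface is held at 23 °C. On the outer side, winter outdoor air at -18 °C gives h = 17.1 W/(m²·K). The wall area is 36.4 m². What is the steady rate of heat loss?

Series thermal resistances:
R_plasterboard = L/(kA) = 0.085/(0.201×36.4) = 0.01162 K/W
R_cellular glass = L/(kA) = 0.18/(0.0469×36.4) = 0.1054 K/W
R_gypsum plaster = L/(kA) = 0.06/(0.197×36.4) = 0.008367 K/W
R_outer film = 1/(h_o·A) = 1/(17.1×36.4) = 0.001607 K/W
R_total = 0.127 K/W
Q = ΔT / R_total = 41 / 0.127

Q ≈ 323 W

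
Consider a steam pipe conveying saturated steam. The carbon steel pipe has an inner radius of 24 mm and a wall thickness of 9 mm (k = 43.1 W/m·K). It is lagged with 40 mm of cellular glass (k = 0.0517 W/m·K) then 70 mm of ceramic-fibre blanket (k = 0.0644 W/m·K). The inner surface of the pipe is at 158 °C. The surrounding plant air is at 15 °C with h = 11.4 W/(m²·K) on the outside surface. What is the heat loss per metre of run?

q′ ≈ 34 W/m

Radial resistances (cylindrical: R_cond = ln(r_o/r_i)/(2πkL), R_conv = 1/(h·2πrL)):
R_carbon steel pipe wall = ln(33/24)/(2π×43.1×1) = 0.001176 K/W
R_cellular glass = ln(73/33)/(2π×0.0517×1) = 2.444 K/W
R_ceramic-fibre blanket = ln(143/73)/(2π×0.0644×1) = 1.662 K/W
R_outer film = 1/(h_o·2πr_oL) = 1/(11.4×2π×0.143×1) = 0.09763 K/W
R_total = 4.205 K/W
Q = ΔT/R_total = 143/4.205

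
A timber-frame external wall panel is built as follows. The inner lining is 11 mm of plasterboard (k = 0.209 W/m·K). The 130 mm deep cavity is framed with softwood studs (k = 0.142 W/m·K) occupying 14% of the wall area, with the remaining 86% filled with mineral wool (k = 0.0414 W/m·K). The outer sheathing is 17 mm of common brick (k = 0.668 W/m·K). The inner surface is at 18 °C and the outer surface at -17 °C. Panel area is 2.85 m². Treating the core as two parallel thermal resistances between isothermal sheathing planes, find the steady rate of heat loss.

Sheathing layers in series; stud and cavity paths in parallel between them.
R_inner = 0.011/(0.209×2.85) = 0.01847 K/W
R_stud  = 0.13/(0.142×0.14×2.85) = 2.294 K/W
R_cav   = 0.13/(0.0414×0.86×2.85) = 1.281 K/W
1/R_core = 1/R_stud + 1/R_cav → R_core = 0.8221 K/W
R_outer = 0.017/(0.668×2.85) = 0.00893 K/W
R_total = 0.8495 K/W
Q = ΔT/R_total = 35/0.8495

Q ≈ 41.2 W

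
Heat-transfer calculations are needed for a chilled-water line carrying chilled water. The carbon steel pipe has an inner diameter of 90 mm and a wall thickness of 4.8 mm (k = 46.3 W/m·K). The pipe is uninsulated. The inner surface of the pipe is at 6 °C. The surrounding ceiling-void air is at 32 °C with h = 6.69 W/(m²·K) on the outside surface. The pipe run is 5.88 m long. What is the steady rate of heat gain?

Cylindrical conduction, so R = ln(r₂/r₁)/(2πkL) per layer, in series:
R_carbon steel pipe wall = ln(49.8/45)/(2π×46.3×5.88) = 5.925×10^-5 K/W
R_outer film = 1/(h_o·2πr_oL) = 1/(6.69×2π×0.0498×5.88) = 0.08124 K/W
R_total = 0.0813 K/W
Q = ΔT/R_total = 26/0.0813

Q ≈ 320 W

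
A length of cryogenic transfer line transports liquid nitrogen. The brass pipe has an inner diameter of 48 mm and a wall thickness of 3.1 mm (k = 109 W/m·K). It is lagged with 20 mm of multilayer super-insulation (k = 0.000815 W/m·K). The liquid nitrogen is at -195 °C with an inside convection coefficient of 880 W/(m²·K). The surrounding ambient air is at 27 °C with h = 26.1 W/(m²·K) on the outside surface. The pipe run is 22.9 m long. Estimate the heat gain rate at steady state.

Q ≈ 47 W

Treating each annulus and film as a series resistance:
R_inner film = 1/(h_i·2πr₁L) = 1/(880×2π×0.024×22.9) = 3.291×10^-4 K/W
R_brass pipe wall = ln(27.1/24)/(2π×109×22.9) = 7.746×10^-6 K/W
R_multilayer super-insulation = ln(47.1/27.1)/(2π×0.000815×22.9) = 4.714 K/W
R_outer film = 1/(h_o·2πr_oL) = 1/(26.1×2π×0.0471×22.9) = 0.005654 K/W
R_total = 4.72 K/W
Q = ΔT/R_total = 222/4.72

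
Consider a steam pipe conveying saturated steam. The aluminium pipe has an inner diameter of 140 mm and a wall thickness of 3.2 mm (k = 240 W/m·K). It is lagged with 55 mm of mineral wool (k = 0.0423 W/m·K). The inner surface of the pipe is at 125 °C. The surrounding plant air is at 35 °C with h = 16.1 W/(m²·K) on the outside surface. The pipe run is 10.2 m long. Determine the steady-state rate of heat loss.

Per-layer cylindrical resistances, series-summed:
R_aluminium pipe wall = ln(73.2/70)/(2π×240×10.2) = 2.906×10^-6 K/W
R_mineral wool = ln(128.2/73.2)/(2π×0.0423×10.2) = 0.2067 K/W
R_outer film = 1/(h_o·2πr_oL) = 1/(16.1×2π×0.1282×10.2) = 0.00756 K/W
R_total = 0.2143 K/W
Q = ΔT/R_total = 90/0.2143

Q ≈ 420 W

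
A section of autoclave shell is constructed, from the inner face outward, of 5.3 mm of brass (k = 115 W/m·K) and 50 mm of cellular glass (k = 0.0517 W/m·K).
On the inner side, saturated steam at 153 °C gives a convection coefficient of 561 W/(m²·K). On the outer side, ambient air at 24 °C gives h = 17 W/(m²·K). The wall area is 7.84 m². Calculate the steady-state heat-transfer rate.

Q ≈ 984 W

Series thermal resistances:
R_inner film = 1/(h_i·A) = 1/(561×7.84) = 2.274×10^-4 K/W
R_brass = L/(kA) = 0.0053/(115×7.84) = 5.878×10^-6 K/W
R_cellular glass = L/(kA) = 0.05/(0.0517×7.84) = 0.1234 K/W
R_outer film = 1/(h_o·A) = 1/(17×7.84) = 0.007503 K/W
R_total = 0.1311 K/W
Q = ΔT / R_total = 129 / 0.1311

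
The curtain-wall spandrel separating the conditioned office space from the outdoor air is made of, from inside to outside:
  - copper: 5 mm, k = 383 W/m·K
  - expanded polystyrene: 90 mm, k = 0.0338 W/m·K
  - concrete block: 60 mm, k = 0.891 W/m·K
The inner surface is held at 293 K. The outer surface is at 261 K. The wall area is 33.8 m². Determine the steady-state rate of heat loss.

Model the wall as resistances in series:
R_copper = L/(kA) = 0.005/(383×33.8) = 3.862×10^-7 K/W
R_expanded polystyrene = L/(kA) = 0.09/(0.0338×33.8) = 0.07878 K/W
R_concrete block = L/(kA) = 0.06/(0.891×33.8) = 0.001992 K/W
R_total = 0.08077 K/W
Q = ΔT / R_total = 32 / 0.08077

Q ≈ 396 W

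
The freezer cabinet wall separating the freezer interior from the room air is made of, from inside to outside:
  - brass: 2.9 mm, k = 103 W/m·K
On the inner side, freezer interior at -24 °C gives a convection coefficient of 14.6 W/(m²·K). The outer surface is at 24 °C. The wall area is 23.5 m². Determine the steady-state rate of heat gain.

Q ≈ 16500 W

Using the resistance-network approach (series):
R_inner film = 1/(h_i·A) = 1/(14.6×23.5) = 0.002915 K/W
R_brass = L/(kA) = 0.0029/(103×23.5) = 1.198×10^-6 K/W
R_total = 0.002916 K/W
Q = ΔT / R_total = 48 / 0.002916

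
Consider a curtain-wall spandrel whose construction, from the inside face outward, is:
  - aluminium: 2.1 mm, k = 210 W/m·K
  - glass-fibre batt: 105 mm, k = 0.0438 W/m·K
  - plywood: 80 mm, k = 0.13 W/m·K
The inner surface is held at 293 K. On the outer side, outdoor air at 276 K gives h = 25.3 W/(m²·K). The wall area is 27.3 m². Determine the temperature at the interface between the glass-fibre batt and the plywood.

T ≈ 280 K

Model the wall as resistances in series:
R_aluminium = L/(kA) = 0.0021/(210×27.3) = 3.663×10^-7 K/W
R_glass-fibre batt = L/(kA) = 0.105/(0.0438×27.3) = 0.08781 K/W
R_plywood = L/(kA) = 0.08/(0.13×27.3) = 0.02254 K/W
R_outer film = 1/(h_o·A) = 1/(25.3×27.3) = 0.001448 K/W
R_total = 0.1118 K/W;  Q = ΔT/R_total = 17/0.1118 = 152.1 W
T_interface = T_inner − Q·ΣR(inner→interface) = 293 − 152×0.08781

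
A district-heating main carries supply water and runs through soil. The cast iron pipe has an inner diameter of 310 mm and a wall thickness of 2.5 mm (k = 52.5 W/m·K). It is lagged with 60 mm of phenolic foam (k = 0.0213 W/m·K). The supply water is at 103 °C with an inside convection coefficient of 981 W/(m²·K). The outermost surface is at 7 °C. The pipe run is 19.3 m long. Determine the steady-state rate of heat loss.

Treating each annulus and film as a series resistance:
R_inner film = 1/(h_i·2πr₁L) = 1/(981×2π×0.155×19.3) = 5.423×10^-5 K/W
R_cast iron pipe wall = ln(157.5/155)/(2π×52.5×19.3) = 2.513×10^-6 K/W
R_phenolic foam = ln(217.5/157.5)/(2π×0.0213×19.3) = 0.125 K/W
R_total = 0.125 K/W
Q = ΔT/R_total = 96/0.125

Q ≈ 768 W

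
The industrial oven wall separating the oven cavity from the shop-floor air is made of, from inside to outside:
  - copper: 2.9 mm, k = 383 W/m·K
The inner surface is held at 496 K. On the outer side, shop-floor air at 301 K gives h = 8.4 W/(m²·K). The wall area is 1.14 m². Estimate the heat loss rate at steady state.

Q ≈ 1870 W

Thermal resistances in series:
R_copper = L/(kA) = 0.0029/(383×1.14) = 6.642×10^-6 K/W
R_outer film = 1/(h_o·A) = 1/(8.4×1.14) = 0.1044 K/W
R_total = 0.1044 K/W
Q = ΔT / R_total = 195 / 0.1044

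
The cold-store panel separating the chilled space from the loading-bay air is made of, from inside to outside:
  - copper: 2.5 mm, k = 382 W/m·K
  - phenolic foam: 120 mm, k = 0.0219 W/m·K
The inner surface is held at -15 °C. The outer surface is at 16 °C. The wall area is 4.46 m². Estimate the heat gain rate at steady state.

Q ≈ 25.2 W

Thermal resistances in series:
R_copper = L/(kA) = 0.0025/(382×4.46) = 1.467×10^-6 K/W
R_phenolic foam = L/(kA) = 0.12/(0.0219×4.46) = 1.229 K/W
R_total = 1.229 K/W
Q = ΔT / R_total = 31 / 1.229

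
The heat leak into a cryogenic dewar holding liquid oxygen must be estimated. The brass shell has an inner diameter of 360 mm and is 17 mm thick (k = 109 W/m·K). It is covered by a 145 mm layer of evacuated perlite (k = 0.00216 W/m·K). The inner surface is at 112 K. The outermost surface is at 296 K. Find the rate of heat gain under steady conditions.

Each spherical layer contributes R = (1/r_i − 1/r_o)/(4πk):
R_brass shell = (1/0.18 − 1/0.197)/(4π×109) = 3.5×10^-4 K/W
R_evacuated perlite = (1/0.197 − 1/0.342)/(4π×0.00216) = 79.29 K/W
R_total = 79.29 K/W
Q = ΔT/R_total = 184/79.29

Q ≈ 2.32 W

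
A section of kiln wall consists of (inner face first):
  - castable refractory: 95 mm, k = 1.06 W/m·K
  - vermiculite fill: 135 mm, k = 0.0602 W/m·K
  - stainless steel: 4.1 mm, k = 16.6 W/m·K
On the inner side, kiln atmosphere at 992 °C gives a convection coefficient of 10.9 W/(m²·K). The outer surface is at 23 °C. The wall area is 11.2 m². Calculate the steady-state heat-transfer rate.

Q ≈ 4480 W

Using the resistance-network approach (series):
R_inner film = 1/(h_i·A) = 1/(10.9×11.2) = 0.008191 K/W
R_castable refractory = L/(kA) = 0.095/(1.06×11.2) = 0.008002 K/W
R_vermiculite fill = L/(kA) = 0.135/(0.0602×11.2) = 0.2002 K/W
R_stainless steel = L/(kA) = 0.0041/(16.6×11.2) = 2.205×10^-5 K/W
R_total = 0.2164 K/W
Q = ΔT / R_total = 969 / 0.2164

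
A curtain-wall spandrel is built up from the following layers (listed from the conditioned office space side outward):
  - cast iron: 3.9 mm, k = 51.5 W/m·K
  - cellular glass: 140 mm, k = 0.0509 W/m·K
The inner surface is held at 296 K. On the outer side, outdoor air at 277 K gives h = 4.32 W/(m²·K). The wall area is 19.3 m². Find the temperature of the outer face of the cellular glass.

T ≈ 278 K

Using the resistance-network approach (series):
R_cast iron = L/(kA) = 0.0039/(51.5×19.3) = 3.924×10^-6 K/W
R_cellular glass = L/(kA) = 0.14/(0.0509×19.3) = 0.1425 K/W
R_outer film = 1/(h_o·A) = 1/(4.32×19.3) = 0.01199 K/W
R_total = 0.1545 K/W;  Q = ΔT/R_total = 19/0.1545 = 123 W
T_interface = T_inner − Q·ΣR(inner→interface) = 296 − 123×0.1425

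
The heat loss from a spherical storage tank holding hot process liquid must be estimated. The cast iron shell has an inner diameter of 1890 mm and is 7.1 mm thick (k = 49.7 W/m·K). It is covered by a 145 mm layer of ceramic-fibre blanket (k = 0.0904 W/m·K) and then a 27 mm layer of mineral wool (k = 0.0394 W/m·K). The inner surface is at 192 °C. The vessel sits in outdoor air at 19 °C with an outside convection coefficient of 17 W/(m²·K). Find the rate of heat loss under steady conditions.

Q ≈ 1020 W

For a spherical shell R = (1/r₁ − 1/r₂)/(4πk); film R = 1/(h·4πr²). In series:
R_cast iron shell = (1/0.945 − 1/0.9521)/(4π×49.7) = 1.264×10^-5 K/W
R_ceramic-fibre blanket = (1/0.9521 − 1/1.0971)/(4π×0.0904) = 0.1222 K/W
R_mineral wool = (1/1.0971 − 1/1.1241)/(4π×0.0394) = 0.04422 K/W
R_outer film = 1/(h·4πr_o²) = 1/(17×4π×1.1241²) = 0.003705 K/W
R_total = 0.1701 K/W
Q = ΔT/R_total = 173/0.1701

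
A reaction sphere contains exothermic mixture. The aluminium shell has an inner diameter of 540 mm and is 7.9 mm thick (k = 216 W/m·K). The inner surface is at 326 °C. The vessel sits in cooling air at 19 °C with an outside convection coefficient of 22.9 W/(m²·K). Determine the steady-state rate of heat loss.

Q ≈ 6820 W

Each spherical layer contributes R = (1/r_i − 1/r_o)/(4πk):
R_aluminium shell = (1/0.27 − 1/0.2779)/(4π×216) = 3.879×10^-5 K/W
R_outer film = 1/(h·4πr_o²) = 1/(22.9×4π×0.2779²) = 0.045 K/W
R_total = 0.04504 K/W
Q = ΔT/R_total = 307/0.04504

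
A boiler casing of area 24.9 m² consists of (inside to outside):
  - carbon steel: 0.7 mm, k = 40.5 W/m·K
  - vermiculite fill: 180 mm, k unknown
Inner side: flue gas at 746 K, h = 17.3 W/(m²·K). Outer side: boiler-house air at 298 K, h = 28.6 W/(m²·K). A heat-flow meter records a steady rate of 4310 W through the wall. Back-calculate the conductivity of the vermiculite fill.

Thermal resistances in series:
R_inner film = 1/(h_i·A) = 1/(17.3×24.9) = 0.002321 K/W
R_carbon steel = L/(kA) = 0.0007/(40.5×24.9) = 6.941×10^-7 K/W
R_outer film = 1/(h_o·A) = 1/(28.6×24.9) = 0.001404 K/W
Sum of known resistances R_other = 0.003726 K/W
Total R = ΔT/Q = 448/4310 = 0.1039 K/W
R_vermiculite fill = R_total − R_other = 0.1002 K/W
k = L/(R·A) = 0.18/(0.1002×24.9)

k ≈ 0.0721 W/(m·K)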